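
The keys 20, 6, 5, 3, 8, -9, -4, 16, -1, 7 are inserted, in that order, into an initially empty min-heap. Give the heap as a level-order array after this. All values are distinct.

Insert 20:
  append 20 at index 0 → [20] (no swap needed)
Insert 6:
  append 6 at index 1 → [20, 6]
  6 < parent 20 at index 0, swap → [6, 20]
Insert 5:
  append 5 at index 2 → [6, 20, 5]
  5 < parent 6 at index 0, swap → [5, 20, 6]
Insert 3:
  append 3 at index 3 → [5, 20, 6, 3]
  3 < parent 20 at index 1, swap → [5, 3, 6, 20]
  3 < parent 5 at index 0, swap → [3, 5, 6, 20]
Insert 8:
  append 8 at index 4 → [3, 5, 6, 20, 8] (no swap needed)
Insert -9:
  append -9 at index 5 → [3, 5, 6, 20, 8, -9]
  -9 < parent 6 at index 2, swap → [3, 5, -9, 20, 8, 6]
  -9 < parent 3 at index 0, swap → [-9, 5, 3, 20, 8, 6]
Insert -4:
  append -4 at index 6 → [-9, 5, 3, 20, 8, 6, -4]
  -4 < parent 3 at index 2, swap → [-9, 5, -4, 20, 8, 6, 3]
Insert 16:
  append 16 at index 7 → [-9, 5, -4, 20, 8, 6, 3, 16]
  16 < parent 20 at index 3, swap → [-9, 5, -4, 16, 8, 6, 3, 20]
Insert -1:
  append -1 at index 8 → [-9, 5, -4, 16, 8, 6, 3, 20, -1]
  -1 < parent 16 at index 3, swap → [-9, 5, -4, -1, 8, 6, 3, 20, 16]
  -1 < parent 5 at index 1, swap → [-9, -1, -4, 5, 8, 6, 3, 20, 16]
Insert 7:
  append 7 at index 9 → [-9, -1, -4, 5, 8, 6, 3, 20, 16, 7]
  7 < parent 8 at index 4, swap → [-9, -1, -4, 5, 7, 6, 3, 20, 16, 8]

[-9, -1, -4, 5, 7, 6, 3, 20, 16, 8]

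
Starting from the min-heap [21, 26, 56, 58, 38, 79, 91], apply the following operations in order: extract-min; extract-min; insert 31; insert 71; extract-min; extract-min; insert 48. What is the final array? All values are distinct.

[48, 58, 56, 79, 91, 71]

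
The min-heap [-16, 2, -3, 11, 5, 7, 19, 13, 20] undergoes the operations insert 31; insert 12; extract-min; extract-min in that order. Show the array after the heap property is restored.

insert 31:
  append 31 at index 9 → [-16, 2, -3, 11, 5, 7, 19, 13, 20, 31] (no swap needed)
insert 12:
  append 12 at index 10 → [-16, 2, -3, 11, 5, 7, 19, 13, 20, 31, 12] (no swap needed)
extract-min → returns -16:
  remove root -16; move last element 12 to root → [12, 2, -3, 11, 5, 7, 19, 13, 20, 31]
  12 vs smaller child -3 at index 2, swap → [-3, 2, 12, 11, 5, 7, 19, 13, 20, 31]
  12 vs smaller child 7 at index 5, swap → [-3, 2, 7, 11, 5, 12, 19, 13, 20, 31]
extract-min → returns -3:
  remove root -3; move last element 31 to root → [31, 2, 7, 11, 5, 12, 19, 13, 20]
  31 vs smaller child 2 at index 1, swap → [2, 31, 7, 11, 5, 12, 19, 13, 20]
  31 vs smaller child 5 at index 4, swap → [2, 5, 7, 11, 31, 12, 19, 13, 20]

[2, 5, 7, 11, 31, 12, 19, 13, 20]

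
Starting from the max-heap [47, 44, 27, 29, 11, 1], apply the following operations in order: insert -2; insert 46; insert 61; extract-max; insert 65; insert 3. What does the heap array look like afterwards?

insert -2:
  append -2 at index 6 → [47, 44, 27, 29, 11, 1, -2] (no swap needed)
insert 46:
  append 46 at index 7 → [47, 44, 27, 29, 11, 1, -2, 46]
  46 > parent 29 at index 3, swap → [47, 44, 27, 46, 11, 1, -2, 29]
  46 > parent 44 at index 1, swap → [47, 46, 27, 44, 11, 1, -2, 29]
insert 61:
  append 61 at index 8 → [47, 46, 27, 44, 11, 1, -2, 29, 61]
  61 > parent 44 at index 3, swap → [47, 46, 27, 61, 11, 1, -2, 29, 44]
  61 > parent 46 at index 1, swap → [47, 61, 27, 46, 11, 1, -2, 29, 44]
  61 > parent 47 at index 0, swap → [61, 47, 27, 46, 11, 1, -2, 29, 44]
extract-max → returns 61:
  remove root 61; move last element 44 to root → [44, 47, 27, 46, 11, 1, -2, 29]
  44 vs larger child 47 at index 1, swap → [47, 44, 27, 46, 11, 1, -2, 29]
  44 vs larger child 46 at index 3, swap → [47, 46, 27, 44, 11, 1, -2, 29]
insert 65:
  append 65 at index 8 → [47, 46, 27, 44, 11, 1, -2, 29, 65]
  65 > parent 44 at index 3, swap → [47, 46, 27, 65, 11, 1, -2, 29, 44]
  65 > parent 46 at index 1, swap → [47, 65, 27, 46, 11, 1, -2, 29, 44]
  65 > parent 47 at index 0, swap → [65, 47, 27, 46, 11, 1, -2, 29, 44]
insert 3:
  append 3 at index 9 → [65, 47, 27, 46, 11, 1, -2, 29, 44, 3] (no swap needed)

[65, 47, 27, 46, 11, 1, -2, 29, 44, 3]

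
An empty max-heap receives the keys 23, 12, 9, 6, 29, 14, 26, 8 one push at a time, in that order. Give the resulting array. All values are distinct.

Insert 23:
  append 23 at index 0 → [23] (no swap needed)
Insert 12:
  append 12 at index 1 → [23, 12] (no swap needed)
Insert 9:
  append 9 at index 2 → [23, 12, 9] (no swap needed)
Insert 6:
  append 6 at index 3 → [23, 12, 9, 6] (no swap needed)
Insert 29:
  append 29 at index 4 → [23, 12, 9, 6, 29]
  29 > parent 12 at index 1, swap → [23, 29, 9, 6, 12]
  29 > parent 23 at index 0, swap → [29, 23, 9, 6, 12]
Insert 14:
  append 14 at index 5 → [29, 23, 9, 6, 12, 14]
  14 > parent 9 at index 2, swap → [29, 23, 14, 6, 12, 9]
Insert 26:
  append 26 at index 6 → [29, 23, 14, 6, 12, 9, 26]
  26 > parent 14 at index 2, swap → [29, 23, 26, 6, 12, 9, 14]
Insert 8:
  append 8 at index 7 → [29, 23, 26, 6, 12, 9, 14, 8]
  8 > parent 6 at index 3, swap → [29, 23, 26, 8, 12, 9, 14, 6]

[29, 23, 26, 8, 12, 9, 14, 6]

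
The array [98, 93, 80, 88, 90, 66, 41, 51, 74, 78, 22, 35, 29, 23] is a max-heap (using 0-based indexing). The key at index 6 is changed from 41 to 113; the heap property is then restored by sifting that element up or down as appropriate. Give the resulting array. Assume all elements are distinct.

[113, 93, 98, 88, 90, 66, 80, 51, 74, 78, 22, 35, 29, 23]

set index 6 from 41 to 113 → [98, 93, 80, 88, 90, 66, 113, 51, 74, 78, 22, 35, 29, 23]
113 > parent 80 at index 2, swap → [98, 93, 113, 88, 90, 66, 80, 51, 74, 78, 22, 35, 29, 23]
113 > parent 98 at index 0, swap → [113, 93, 98, 88, 90, 66, 80, 51, 74, 78, 22, 35, 29, 23]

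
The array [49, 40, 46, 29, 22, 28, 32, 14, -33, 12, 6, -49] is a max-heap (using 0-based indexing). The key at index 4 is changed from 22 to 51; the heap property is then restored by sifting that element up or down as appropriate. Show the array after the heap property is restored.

[51, 49, 46, 29, 40, 28, 32, 14, -33, 12, 6, -49]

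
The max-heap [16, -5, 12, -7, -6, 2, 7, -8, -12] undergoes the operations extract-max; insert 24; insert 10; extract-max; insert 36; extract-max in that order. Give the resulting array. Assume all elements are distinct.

extract-max → returns 16:
  remove root 16; move last element -12 to root → [-12, -5, 12, -7, -6, 2, 7, -8]
  -12 vs larger child 12 at index 2, swap → [12, -5, -12, -7, -6, 2, 7, -8]
  -12 vs larger child 7 at index 6, swap → [12, -5, 7, -7, -6, 2, -12, -8]
insert 24:
  append 24 at index 8 → [12, -5, 7, -7, -6, 2, -12, -8, 24]
  24 > parent -7 at index 3, swap → [12, -5, 7, 24, -6, 2, -12, -8, -7]
  24 > parent -5 at index 1, swap → [12, 24, 7, -5, -6, 2, -12, -8, -7]
  24 > parent 12 at index 0, swap → [24, 12, 7, -5, -6, 2, -12, -8, -7]
insert 10:
  append 10 at index 9 → [24, 12, 7, -5, -6, 2, -12, -8, -7, 10]
  10 > parent -6 at index 4, swap → [24, 12, 7, -5, 10, 2, -12, -8, -7, -6]
extract-max → returns 24:
  remove root 24; move last element -6 to root → [-6, 12, 7, -5, 10, 2, -12, -8, -7]
  -6 vs larger child 12 at index 1, swap → [12, -6, 7, -5, 10, 2, -12, -8, -7]
  -6 vs larger child 10 at index 4, swap → [12, 10, 7, -5, -6, 2, -12, -8, -7]
insert 36:
  append 36 at index 9 → [12, 10, 7, -5, -6, 2, -12, -8, -7, 36]
  36 > parent -6 at index 4, swap → [12, 10, 7, -5, 36, 2, -12, -8, -7, -6]
  36 > parent 10 at index 1, swap → [12, 36, 7, -5, 10, 2, -12, -8, -7, -6]
  36 > parent 12 at index 0, swap → [36, 12, 7, -5, 10, 2, -12, -8, -7, -6]
extract-max → returns 36:
  remove root 36; move last element -6 to root → [-6, 12, 7, -5, 10, 2, -12, -8, -7]
  -6 vs larger child 12 at index 1, swap → [12, -6, 7, -5, 10, 2, -12, -8, -7]
  -6 vs larger child 10 at index 4, swap → [12, 10, 7, -5, -6, 2, -12, -8, -7]

[12, 10, 7, -5, -6, 2, -12, -8, -7]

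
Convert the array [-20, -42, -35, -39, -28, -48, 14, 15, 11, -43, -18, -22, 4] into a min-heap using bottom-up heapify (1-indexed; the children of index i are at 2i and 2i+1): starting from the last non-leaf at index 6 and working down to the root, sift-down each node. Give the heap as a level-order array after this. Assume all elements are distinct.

sift down from index 6: already satisfies heap property
sift down from index 5:
  -28 vs smaller child -43 at index 10, swap → [-20, -42, -35, -39, -43, -48, 14, 15, 11, -28, -18, -22, 4]
sift down from index 4: already satisfies heap property
sift down from index 3:
  -35 vs smaller child -48 at index 6, swap → [-20, -42, -48, -39, -43, -35, 14, 15, 11, -28, -18, -22, 4]
sift down from index 2:
  -42 vs smaller child -43 at index 5, swap → [-20, -43, -48, -39, -42, -35, 14, 15, 11, -28, -18, -22, 4]
sift down from index 1:
  -20 vs smaller child -48 at index 3, swap → [-48, -43, -20, -39, -42, -35, 14, 15, 11, -28, -18, -22, 4]
  -20 vs smaller child -35 at index 6, swap → [-48, -43, -35, -39, -42, -20, 14, 15, 11, -28, -18, -22, 4]
  -20 vs smaller child -22 at index 12, swap → [-48, -43, -35, -39, -42, -22, 14, 15, 11, -28, -18, -20, 4]

[-48, -43, -35, -39, -42, -22, 14, 15, 11, -28, -18, -20, 4]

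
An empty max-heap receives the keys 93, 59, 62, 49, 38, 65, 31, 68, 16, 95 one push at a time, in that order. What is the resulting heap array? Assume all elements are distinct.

[95, 93, 65, 59, 68, 62, 31, 49, 16, 38]

Insert 93:
  append 93 at index 0 → [93] (no swap needed)
Insert 59:
  append 59 at index 1 → [93, 59] (no swap needed)
Insert 62:
  append 62 at index 2 → [93, 59, 62] (no swap needed)
Insert 49:
  append 49 at index 3 → [93, 59, 62, 49] (no swap needed)
Insert 38:
  append 38 at index 4 → [93, 59, 62, 49, 38] (no swap needed)
Insert 65:
  append 65 at index 5 → [93, 59, 62, 49, 38, 65]
  65 > parent 62 at index 2, swap → [93, 59, 65, 49, 38, 62]
Insert 31:
  append 31 at index 6 → [93, 59, 65, 49, 38, 62, 31] (no swap needed)
Insert 68:
  append 68 at index 7 → [93, 59, 65, 49, 38, 62, 31, 68]
  68 > parent 49 at index 3, swap → [93, 59, 65, 68, 38, 62, 31, 49]
  68 > parent 59 at index 1, swap → [93, 68, 65, 59, 38, 62, 31, 49]
Insert 16:
  append 16 at index 8 → [93, 68, 65, 59, 38, 62, 31, 49, 16] (no swap needed)
Insert 95:
  append 95 at index 9 → [93, 68, 65, 59, 38, 62, 31, 49, 16, 95]
  95 > parent 38 at index 4, swap → [93, 68, 65, 59, 95, 62, 31, 49, 16, 38]
  95 > parent 68 at index 1, swap → [93, 95, 65, 59, 68, 62, 31, 49, 16, 38]
  95 > parent 93 at index 0, swap → [95, 93, 65, 59, 68, 62, 31, 49, 16, 38]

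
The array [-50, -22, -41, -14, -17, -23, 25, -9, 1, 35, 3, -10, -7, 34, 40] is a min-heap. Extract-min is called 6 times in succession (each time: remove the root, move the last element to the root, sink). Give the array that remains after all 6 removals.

[-10, -9, -7, 1, 3, 35, 25, 40, 34]

extract-min #1 returns -50:
  remove root -50; move last element 40 to root → [40, -22, -41, -14, -17, -23, 25, -9, 1, 35, 3, -10, -7, 34]
  40 vs smaller child -41 at index 2, swap → [-41, -22, 40, -14, -17, -23, 25, -9, 1, 35, 3, -10, -7, 34]
  40 vs smaller child -23 at index 5, swap → [-41, -22, -23, -14, -17, 40, 25, -9, 1, 35, 3, -10, -7, 34]
  40 vs smaller child -10 at index 11, swap → [-41, -22, -23, -14, -17, -10, 25, -9, 1, 35, 3, 40, -7, 34]
extract-min #2 returns -41:
  remove root -41; move last element 34 to root → [34, -22, -23, -14, -17, -10, 25, -9, 1, 35, 3, 40, -7]
  34 vs smaller child -23 at index 2, swap → [-23, -22, 34, -14, -17, -10, 25, -9, 1, 35, 3, 40, -7]
  34 vs smaller child -10 at index 5, swap → [-23, -22, -10, -14, -17, 34, 25, -9, 1, 35, 3, 40, -7]
  34 vs smaller child -7 at index 12, swap → [-23, -22, -10, -14, -17, -7, 25, -9, 1, 35, 3, 40, 34]
extract-min #3 returns -23:
  remove root -23; move last element 34 to root → [34, -22, -10, -14, -17, -7, 25, -9, 1, 35, 3, 40]
  34 vs smaller child -22 at index 1, swap → [-22, 34, -10, -14, -17, -7, 25, -9, 1, 35, 3, 40]
  34 vs smaller child -17 at index 4, swap → [-22, -17, -10, -14, 34, -7, 25, -9, 1, 35, 3, 40]
  34 vs smaller child 3 at index 10, swap → [-22, -17, -10, -14, 3, -7, 25, -9, 1, 35, 34, 40]
extract-min #4 returns -22:
  remove root -22; move last element 40 to root → [40, -17, -10, -14, 3, -7, 25, -9, 1, 35, 34]
  40 vs smaller child -17 at index 1, swap → [-17, 40, -10, -14, 3, -7, 25, -9, 1, 35, 34]
  40 vs smaller child -14 at index 3, swap → [-17, -14, -10, 40, 3, -7, 25, -9, 1, 35, 34]
  40 vs smaller child -9 at index 7, swap → [-17, -14, -10, -9, 3, -7, 25, 40, 1, 35, 34]
extract-min #5 returns -17:
  remove root -17; move last element 34 to root → [34, -14, -10, -9, 3, -7, 25, 40, 1, 35]
  34 vs smaller child -14 at index 1, swap → [-14, 34, -10, -9, 3, -7, 25, 40, 1, 35]
  34 vs smaller child -9 at index 3, swap → [-14, -9, -10, 34, 3, -7, 25, 40, 1, 35]
  34 vs smaller child 1 at index 8, swap → [-14, -9, -10, 1, 3, -7, 25, 40, 34, 35]
extract-min #6 returns -14:
  remove root -14; move last element 35 to root → [35, -9, -10, 1, 3, -7, 25, 40, 34]
  35 vs smaller child -10 at index 2, swap → [-10, -9, 35, 1, 3, -7, 25, 40, 34]
  35 vs smaller child -7 at index 5, swap → [-10, -9, -7, 1, 3, 35, 25, 40, 34]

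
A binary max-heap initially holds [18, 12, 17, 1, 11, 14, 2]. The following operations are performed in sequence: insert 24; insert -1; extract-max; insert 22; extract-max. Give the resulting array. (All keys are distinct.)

insert 24:
  append 24 at index 7 → [18, 12, 17, 1, 11, 14, 2, 24]
  24 > parent 1 at index 3, swap → [18, 12, 17, 24, 11, 14, 2, 1]
  24 > parent 12 at index 1, swap → [18, 24, 17, 12, 11, 14, 2, 1]
  24 > parent 18 at index 0, swap → [24, 18, 17, 12, 11, 14, 2, 1]
insert -1:
  append -1 at index 8 → [24, 18, 17, 12, 11, 14, 2, 1, -1] (no swap needed)
extract-max → returns 24:
  remove root 24; move last element -1 to root → [-1, 18, 17, 12, 11, 14, 2, 1]
  -1 vs larger child 18 at index 1, swap → [18, -1, 17, 12, 11, 14, 2, 1]
  -1 vs larger child 12 at index 3, swap → [18, 12, 17, -1, 11, 14, 2, 1]
  -1 vs only child 1 at index 7, swap → [18, 12, 17, 1, 11, 14, 2, -1]
insert 22:
  append 22 at index 8 → [18, 12, 17, 1, 11, 14, 2, -1, 22]
  22 > parent 1 at index 3, swap → [18, 12, 17, 22, 11, 14, 2, -1, 1]
  22 > parent 12 at index 1, swap → [18, 22, 17, 12, 11, 14, 2, -1, 1]
  22 > parent 18 at index 0, swap → [22, 18, 17, 12, 11, 14, 2, -1, 1]
extract-max → returns 22:
  remove root 22; move last element 1 to root → [1, 18, 17, 12, 11, 14, 2, -1]
  1 vs larger child 18 at index 1, swap → [18, 1, 17, 12, 11, 14, 2, -1]
  1 vs larger child 12 at index 3, swap → [18, 12, 17, 1, 11, 14, 2, -1]

[18, 12, 17, 1, 11, 14, 2, -1]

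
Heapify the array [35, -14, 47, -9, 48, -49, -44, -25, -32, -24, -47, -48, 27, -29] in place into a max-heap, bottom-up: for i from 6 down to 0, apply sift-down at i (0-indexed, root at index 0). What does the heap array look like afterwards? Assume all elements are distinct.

[48, 35, 47, -9, -14, 27, -29, -25, -32, -24, -47, -48, -49, -44]

sift down from index 6:
  -44 vs only child -29 at index 13, swap → [35, -14, 47, -9, 48, -49, -29, -25, -32, -24, -47, -48, 27, -44]
sift down from index 5:
  -49 vs larger child 27 at index 12, swap → [35, -14, 47, -9, 48, 27, -29, -25, -32, -24, -47, -48, -49, -44]
sift down from index 4: already satisfies heap property
sift down from index 3: already satisfies heap property
sift down from index 2: already satisfies heap property
sift down from index 1:
  -14 vs larger child 48 at index 4, swap → [35, 48, 47, -9, -14, 27, -29, -25, -32, -24, -47, -48, -49, -44]
sift down from index 0:
  35 vs larger child 48 at index 1, swap → [48, 35, 47, -9, -14, 27, -29, -25, -32, -24, -47, -48, -49, -44]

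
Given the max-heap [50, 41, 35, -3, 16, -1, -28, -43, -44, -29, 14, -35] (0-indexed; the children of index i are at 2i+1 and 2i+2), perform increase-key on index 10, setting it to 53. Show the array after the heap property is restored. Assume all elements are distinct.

[53, 50, 35, -3, 41, -1, -28, -43, -44, -29, 16, -35]

set index 10 from 14 to 53 → [50, 41, 35, -3, 16, -1, -28, -43, -44, -29, 53, -35]
53 > parent 16 at index 4, swap → [50, 41, 35, -3, 53, -1, -28, -43, -44, -29, 16, -35]
53 > parent 41 at index 1, swap → [50, 53, 35, -3, 41, -1, -28, -43, -44, -29, 16, -35]
53 > parent 50 at index 0, swap → [53, 50, 35, -3, 41, -1, -28, -43, -44, -29, 16, -35]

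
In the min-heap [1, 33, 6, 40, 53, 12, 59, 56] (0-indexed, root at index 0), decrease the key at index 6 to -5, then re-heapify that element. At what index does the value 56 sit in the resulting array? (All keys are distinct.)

set index 6 from 59 to -5 → [1, 33, 6, 40, 53, 12, -5, 56]
-5 < parent 6 at index 2, swap → [1, 33, -5, 40, 53, 12, 6, 56]
-5 < parent 1 at index 0, swap → [-5, 33, 1, 40, 53, 12, 6, 56]
resulting array: [-5, 33, 1, 40, 53, 12, 6, 56]

7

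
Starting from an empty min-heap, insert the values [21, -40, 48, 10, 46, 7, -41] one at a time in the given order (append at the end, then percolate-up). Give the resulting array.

[-41, 10, -40, 21, 46, 48, 7]

Insert 21:
  append 21 at index 0 → [21] (no swap needed)
Insert -40:
  append -40 at index 1 → [21, -40]
  -40 < parent 21 at index 0, swap → [-40, 21]
Insert 48:
  append 48 at index 2 → [-40, 21, 48] (no swap needed)
Insert 10:
  append 10 at index 3 → [-40, 21, 48, 10]
  10 < parent 21 at index 1, swap → [-40, 10, 48, 21]
Insert 46:
  append 46 at index 4 → [-40, 10, 48, 21, 46] (no swap needed)
Insert 7:
  append 7 at index 5 → [-40, 10, 48, 21, 46, 7]
  7 < parent 48 at index 2, swap → [-40, 10, 7, 21, 46, 48]
Insert -41:
  append -41 at index 6 → [-40, 10, 7, 21, 46, 48, -41]
  -41 < parent 7 at index 2, swap → [-40, 10, -41, 21, 46, 48, 7]
  -41 < parent -40 at index 0, swap → [-41, 10, -40, 21, 46, 48, 7]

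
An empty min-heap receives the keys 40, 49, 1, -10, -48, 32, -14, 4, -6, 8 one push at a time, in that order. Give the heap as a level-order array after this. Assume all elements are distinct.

Insert 40:
  append 40 at index 0 → [40] (no swap needed)
Insert 49:
  append 49 at index 1 → [40, 49] (no swap needed)
Insert 1:
  append 1 at index 2 → [40, 49, 1]
  1 < parent 40 at index 0, swap → [1, 49, 40]
Insert -10:
  append -10 at index 3 → [1, 49, 40, -10]
  -10 < parent 49 at index 1, swap → [1, -10, 40, 49]
  -10 < parent 1 at index 0, swap → [-10, 1, 40, 49]
Insert -48:
  append -48 at index 4 → [-10, 1, 40, 49, -48]
  -48 < parent 1 at index 1, swap → [-10, -48, 40, 49, 1]
  -48 < parent -10 at index 0, swap → [-48, -10, 40, 49, 1]
Insert 32:
  append 32 at index 5 → [-48, -10, 40, 49, 1, 32]
  32 < parent 40 at index 2, swap → [-48, -10, 32, 49, 1, 40]
Insert -14:
  append -14 at index 6 → [-48, -10, 32, 49, 1, 40, -14]
  -14 < parent 32 at index 2, swap → [-48, -10, -14, 49, 1, 40, 32]
Insert 4:
  append 4 at index 7 → [-48, -10, -14, 49, 1, 40, 32, 4]
  4 < parent 49 at index 3, swap → [-48, -10, -14, 4, 1, 40, 32, 49]
Insert -6:
  append -6 at index 8 → [-48, -10, -14, 4, 1, 40, 32, 49, -6]
  -6 < parent 4 at index 3, swap → [-48, -10, -14, -6, 1, 40, 32, 49, 4]
Insert 8:
  append 8 at index 9 → [-48, -10, -14, -6, 1, 40, 32, 49, 4, 8] (no swap needed)

[-48, -10, -14, -6, 1, 40, 32, 49, 4, 8]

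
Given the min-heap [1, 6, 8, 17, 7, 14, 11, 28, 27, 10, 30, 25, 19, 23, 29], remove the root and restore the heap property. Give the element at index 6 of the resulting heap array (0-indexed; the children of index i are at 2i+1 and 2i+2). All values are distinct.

remove root 1; move last element 29 to root → [29, 6, 8, 17, 7, 14, 11, 28, 27, 10, 30, 25, 19, 23]
29 vs smaller child 6 at index 1, swap → [6, 29, 8, 17, 7, 14, 11, 28, 27, 10, 30, 25, 19, 23]
29 vs smaller child 7 at index 4, swap → [6, 7, 8, 17, 29, 14, 11, 28, 27, 10, 30, 25, 19, 23]
29 vs smaller child 10 at index 9, swap → [6, 7, 8, 17, 10, 14, 11, 28, 27, 29, 30, 25, 19, 23]
resulting array: [6, 7, 8, 17, 10, 14, 11, 28, 27, 29, 30, 25, 19, 23]

11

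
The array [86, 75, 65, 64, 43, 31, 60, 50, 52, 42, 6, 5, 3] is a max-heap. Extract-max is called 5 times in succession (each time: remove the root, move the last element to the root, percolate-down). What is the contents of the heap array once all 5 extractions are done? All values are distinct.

extract-max #1 returns 86:
  remove root 86; move last element 3 to root → [3, 75, 65, 64, 43, 31, 60, 50, 52, 42, 6, 5]
  3 vs larger child 75 at index 1, swap → [75, 3, 65, 64, 43, 31, 60, 50, 52, 42, 6, 5]
  3 vs larger child 64 at index 3, swap → [75, 64, 65, 3, 43, 31, 60, 50, 52, 42, 6, 5]
  3 vs larger child 52 at index 8, swap → [75, 64, 65, 52, 43, 31, 60, 50, 3, 42, 6, 5]
extract-max #2 returns 75:
  remove root 75; move last element 5 to root → [5, 64, 65, 52, 43, 31, 60, 50, 3, 42, 6]
  5 vs larger child 65 at index 2, swap → [65, 64, 5, 52, 43, 31, 60, 50, 3, 42, 6]
  5 vs larger child 60 at index 6, swap → [65, 64, 60, 52, 43, 31, 5, 50, 3, 42, 6]
extract-max #3 returns 65:
  remove root 65; move last element 6 to root → [6, 64, 60, 52, 43, 31, 5, 50, 3, 42]
  6 vs larger child 64 at index 1, swap → [64, 6, 60, 52, 43, 31, 5, 50, 3, 42]
  6 vs larger child 52 at index 3, swap → [64, 52, 60, 6, 43, 31, 5, 50, 3, 42]
  6 vs larger child 50 at index 7, swap → [64, 52, 60, 50, 43, 31, 5, 6, 3, 42]
extract-max #4 returns 64:
  remove root 64; move last element 42 to root → [42, 52, 60, 50, 43, 31, 5, 6, 3]
  42 vs larger child 60 at index 2, swap → [60, 52, 42, 50, 43, 31, 5, 6, 3]
extract-max #5 returns 60:
  remove root 60; move last element 3 to root → [3, 52, 42, 50, 43, 31, 5, 6]
  3 vs larger child 52 at index 1, swap → [52, 3, 42, 50, 43, 31, 5, 6]
  3 vs larger child 50 at index 3, swap → [52, 50, 42, 3, 43, 31, 5, 6]
  3 vs only child 6 at index 7, swap → [52, 50, 42, 6, 43, 31, 5, 3]

[52, 50, 42, 6, 43, 31, 5, 3]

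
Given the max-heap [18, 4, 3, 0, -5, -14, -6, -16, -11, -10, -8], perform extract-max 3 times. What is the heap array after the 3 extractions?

extract-max #1 returns 18:
  remove root 18; move last element -8 to root → [-8, 4, 3, 0, -5, -14, -6, -16, -11, -10]
  -8 vs larger child 4 at index 1, swap → [4, -8, 3, 0, -5, -14, -6, -16, -11, -10]
  -8 vs larger child 0 at index 3, swap → [4, 0, 3, -8, -5, -14, -6, -16, -11, -10]
extract-max #2 returns 4:
  remove root 4; move last element -10 to root → [-10, 0, 3, -8, -5, -14, -6, -16, -11]
  -10 vs larger child 3 at index 2, swap → [3, 0, -10, -8, -5, -14, -6, -16, -11]
  -10 vs larger child -6 at index 6, swap → [3, 0, -6, -8, -5, -14, -10, -16, -11]
extract-max #3 returns 3:
  remove root 3; move last element -11 to root → [-11, 0, -6, -8, -5, -14, -10, -16]
  -11 vs larger child 0 at index 1, swap → [0, -11, -6, -8, -5, -14, -10, -16]
  -11 vs larger child -5 at index 4, swap → [0, -5, -6, -8, -11, -14, -10, -16]

[0, -5, -6, -8, -11, -14, -10, -16]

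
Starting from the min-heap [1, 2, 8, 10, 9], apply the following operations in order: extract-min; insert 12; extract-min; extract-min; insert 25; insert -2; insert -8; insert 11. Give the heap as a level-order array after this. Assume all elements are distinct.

[-8, 9, -2, 25, 10, 12, 11]

extract-min → returns 1:
  remove root 1; move last element 9 to root → [9, 2, 8, 10]
  9 vs smaller child 2 at index 1, swap → [2, 9, 8, 10]
insert 12:
  append 12 at index 4 → [2, 9, 8, 10, 12] (no swap needed)
extract-min → returns 2:
  remove root 2; move last element 12 to root → [12, 9, 8, 10]
  12 vs smaller child 8 at index 2, swap → [8, 9, 12, 10]
extract-min → returns 8:
  remove root 8; move last element 10 to root → [10, 9, 12]
  10 vs smaller child 9 at index 1, swap → [9, 10, 12]
insert 25:
  append 25 at index 3 → [9, 10, 12, 25] (no swap needed)
insert -2:
  append -2 at index 4 → [9, 10, 12, 25, -2]
  -2 < parent 10 at index 1, swap → [9, -2, 12, 25, 10]
  -2 < parent 9 at index 0, swap → [-2, 9, 12, 25, 10]
insert -8:
  append -8 at index 5 → [-2, 9, 12, 25, 10, -8]
  -8 < parent 12 at index 2, swap → [-2, 9, -8, 25, 10, 12]
  -8 < parent -2 at index 0, swap → [-8, 9, -2, 25, 10, 12]
insert 11:
  append 11 at index 6 → [-8, 9, -2, 25, 10, 12, 11] (no swap needed)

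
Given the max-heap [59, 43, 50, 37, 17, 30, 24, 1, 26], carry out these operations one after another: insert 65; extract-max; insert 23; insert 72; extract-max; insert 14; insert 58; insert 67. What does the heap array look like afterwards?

insert 65:
  append 65 at index 9 → [59, 43, 50, 37, 17, 30, 24, 1, 26, 65]
  65 > parent 17 at index 4, swap → [59, 43, 50, 37, 65, 30, 24, 1, 26, 17]
  65 > parent 43 at index 1, swap → [59, 65, 50, 37, 43, 30, 24, 1, 26, 17]
  65 > parent 59 at index 0, swap → [65, 59, 50, 37, 43, 30, 24, 1, 26, 17]
extract-max → returns 65:
  remove root 65; move last element 17 to root → [17, 59, 50, 37, 43, 30, 24, 1, 26]
  17 vs larger child 59 at index 1, swap → [59, 17, 50, 37, 43, 30, 24, 1, 26]
  17 vs larger child 43 at index 4, swap → [59, 43, 50, 37, 17, 30, 24, 1, 26]
insert 23:
  append 23 at index 9 → [59, 43, 50, 37, 17, 30, 24, 1, 26, 23]
  23 > parent 17 at index 4, swap → [59, 43, 50, 37, 23, 30, 24, 1, 26, 17]
insert 72:
  append 72 at index 10 → [59, 43, 50, 37, 23, 30, 24, 1, 26, 17, 72]
  72 > parent 23 at index 4, swap → [59, 43, 50, 37, 72, 30, 24, 1, 26, 17, 23]
  72 > parent 43 at index 1, swap → [59, 72, 50, 37, 43, 30, 24, 1, 26, 17, 23]
  72 > parent 59 at index 0, swap → [72, 59, 50, 37, 43, 30, 24, 1, 26, 17, 23]
extract-max → returns 72:
  remove root 72; move last element 23 to root → [23, 59, 50, 37, 43, 30, 24, 1, 26, 17]
  23 vs larger child 59 at index 1, swap → [59, 23, 50, 37, 43, 30, 24, 1, 26, 17]
  23 vs larger child 43 at index 4, swap → [59, 43, 50, 37, 23, 30, 24, 1, 26, 17]
insert 14:
  append 14 at index 10 → [59, 43, 50, 37, 23, 30, 24, 1, 26, 17, 14] (no swap needed)
insert 58:
  append 58 at index 11 → [59, 43, 50, 37, 23, 30, 24, 1, 26, 17, 14, 58]
  58 > parent 30 at index 5, swap → [59, 43, 50, 37, 23, 58, 24, 1, 26, 17, 14, 30]
  58 > parent 50 at index 2, swap → [59, 43, 58, 37, 23, 50, 24, 1, 26, 17, 14, 30]
insert 67:
  append 67 at index 12 → [59, 43, 58, 37, 23, 50, 24, 1, 26, 17, 14, 30, 67]
  67 > parent 50 at index 5, swap → [59, 43, 58, 37, 23, 67, 24, 1, 26, 17, 14, 30, 50]
  67 > parent 58 at index 2, swap → [59, 43, 67, 37, 23, 58, 24, 1, 26, 17, 14, 30, 50]
  67 > parent 59 at index 0, swap → [67, 43, 59, 37, 23, 58, 24, 1, 26, 17, 14, 30, 50]

[67, 43, 59, 37, 23, 58, 24, 1, 26, 17, 14, 30, 50]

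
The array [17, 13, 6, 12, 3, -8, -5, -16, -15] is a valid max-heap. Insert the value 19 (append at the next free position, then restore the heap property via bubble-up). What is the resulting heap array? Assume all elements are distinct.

append 19 at index 9 → [17, 13, 6, 12, 3, -8, -5, -16, -15, 19]
19 > parent 3 at index 4, swap → [17, 13, 6, 12, 19, -8, -5, -16, -15, 3]
19 > parent 13 at index 1, swap → [17, 19, 6, 12, 13, -8, -5, -16, -15, 3]
19 > parent 17 at index 0, swap → [19, 17, 6, 12, 13, -8, -5, -16, -15, 3]

[19, 17, 6, 12, 13, -8, -5, -16, -15, 3]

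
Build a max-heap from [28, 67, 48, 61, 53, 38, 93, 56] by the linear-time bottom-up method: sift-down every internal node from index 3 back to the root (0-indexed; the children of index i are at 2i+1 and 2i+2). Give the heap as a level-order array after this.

sift down from index 3: already satisfies heap property
sift down from index 2:
  48 vs larger child 93 at index 6, swap → [28, 67, 93, 61, 53, 38, 48, 56]
sift down from index 1: already satisfies heap property
sift down from index 0:
  28 vs larger child 93 at index 2, swap → [93, 67, 28, 61, 53, 38, 48, 56]
  28 vs larger child 48 at index 6, swap → [93, 67, 48, 61, 53, 38, 28, 56]

[93, 67, 48, 61, 53, 38, 28, 56]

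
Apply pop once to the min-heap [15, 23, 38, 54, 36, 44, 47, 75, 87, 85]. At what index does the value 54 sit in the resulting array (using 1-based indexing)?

4

remove root 15; move last element 85 to root → [85, 23, 38, 54, 36, 44, 47, 75, 87]
85 vs smaller child 23 at index 2, swap → [23, 85, 38, 54, 36, 44, 47, 75, 87]
85 vs smaller child 36 at index 5, swap → [23, 36, 38, 54, 85, 44, 47, 75, 87]
resulting array: [23, 36, 38, 54, 85, 44, 47, 75, 87]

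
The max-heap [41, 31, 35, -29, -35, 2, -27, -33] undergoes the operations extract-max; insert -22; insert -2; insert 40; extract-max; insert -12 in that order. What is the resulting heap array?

[35, 31, 2, -2, -12, -33, -27, -29, -22, -35]

extract-max → returns 41:
  remove root 41; move last element -33 to root → [-33, 31, 35, -29, -35, 2, -27]
  -33 vs larger child 35 at index 2, swap → [35, 31, -33, -29, -35, 2, -27]
  -33 vs larger child 2 at index 5, swap → [35, 31, 2, -29, -35, -33, -27]
insert -22:
  append -22 at index 7 → [35, 31, 2, -29, -35, -33, -27, -22]
  -22 > parent -29 at index 3, swap → [35, 31, 2, -22, -35, -33, -27, -29]
insert -2:
  append -2 at index 8 → [35, 31, 2, -22, -35, -33, -27, -29, -2]
  -2 > parent -22 at index 3, swap → [35, 31, 2, -2, -35, -33, -27, -29, -22]
insert 40:
  append 40 at index 9 → [35, 31, 2, -2, -35, -33, -27, -29, -22, 40]
  40 > parent -35 at index 4, swap → [35, 31, 2, -2, 40, -33, -27, -29, -22, -35]
  40 > parent 31 at index 1, swap → [35, 40, 2, -2, 31, -33, -27, -29, -22, -35]
  40 > parent 35 at index 0, swap → [40, 35, 2, -2, 31, -33, -27, -29, -22, -35]
extract-max → returns 40:
  remove root 40; move last element -35 to root → [-35, 35, 2, -2, 31, -33, -27, -29, -22]
  -35 vs larger child 35 at index 1, swap → [35, -35, 2, -2, 31, -33, -27, -29, -22]
  -35 vs larger child 31 at index 4, swap → [35, 31, 2, -2, -35, -33, -27, -29, -22]
insert -12:
  append -12 at index 9 → [35, 31, 2, -2, -35, -33, -27, -29, -22, -12]
  -12 > parent -35 at index 4, swap → [35, 31, 2, -2, -12, -33, -27, -29, -22, -35]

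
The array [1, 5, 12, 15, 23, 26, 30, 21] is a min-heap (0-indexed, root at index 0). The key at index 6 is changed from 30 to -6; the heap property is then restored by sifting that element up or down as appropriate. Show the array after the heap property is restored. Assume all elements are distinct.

set index 6 from 30 to -6 → [1, 5, 12, 15, 23, 26, -6, 21]
-6 < parent 12 at index 2, swap → [1, 5, -6, 15, 23, 26, 12, 21]
-6 < parent 1 at index 0, swap → [-6, 5, 1, 15, 23, 26, 12, 21]

[-6, 5, 1, 15, 23, 26, 12, 21]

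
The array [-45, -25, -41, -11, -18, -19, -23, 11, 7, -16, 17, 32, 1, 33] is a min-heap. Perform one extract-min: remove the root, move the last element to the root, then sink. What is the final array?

[-41, -25, -23, -11, -18, -19, 33, 11, 7, -16, 17, 32, 1]

remove root -45; move last element 33 to root → [33, -25, -41, -11, -18, -19, -23, 11, 7, -16, 17, 32, 1]
33 vs smaller child -41 at index 2, swap → [-41, -25, 33, -11, -18, -19, -23, 11, 7, -16, 17, 32, 1]
33 vs smaller child -23 at index 6, swap → [-41, -25, -23, -11, -18, -19, 33, 11, 7, -16, 17, 32, 1]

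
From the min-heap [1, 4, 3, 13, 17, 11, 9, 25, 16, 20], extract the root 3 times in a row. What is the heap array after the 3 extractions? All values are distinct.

extract-min #1 returns 1:
  remove root 1; move last element 20 to root → [20, 4, 3, 13, 17, 11, 9, 25, 16]
  20 vs smaller child 3 at index 2, swap → [3, 4, 20, 13, 17, 11, 9, 25, 16]
  20 vs smaller child 9 at index 6, swap → [3, 4, 9, 13, 17, 11, 20, 25, 16]
extract-min #2 returns 3:
  remove root 3; move last element 16 to root → [16, 4, 9, 13, 17, 11, 20, 25]
  16 vs smaller child 4 at index 1, swap → [4, 16, 9, 13, 17, 11, 20, 25]
  16 vs smaller child 13 at index 3, swap → [4, 13, 9, 16, 17, 11, 20, 25]
extract-min #3 returns 4:
  remove root 4; move last element 25 to root → [25, 13, 9, 16, 17, 11, 20]
  25 vs smaller child 9 at index 2, swap → [9, 13, 25, 16, 17, 11, 20]
  25 vs smaller child 11 at index 5, swap → [9, 13, 11, 16, 17, 25, 20]

[9, 13, 11, 16, 17, 25, 20]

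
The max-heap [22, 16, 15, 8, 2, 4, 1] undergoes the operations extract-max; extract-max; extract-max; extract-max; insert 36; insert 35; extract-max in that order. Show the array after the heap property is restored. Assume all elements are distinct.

[35, 4, 1, 2]

extract-max → returns 22:
  remove root 22; move last element 1 to root → [1, 16, 15, 8, 2, 4]
  1 vs larger child 16 at index 1, swap → [16, 1, 15, 8, 2, 4]
  1 vs larger child 8 at index 3, swap → [16, 8, 15, 1, 2, 4]
extract-max → returns 16:
  remove root 16; move last element 4 to root → [4, 8, 15, 1, 2]
  4 vs larger child 15 at index 2, swap → [15, 8, 4, 1, 2]
extract-max → returns 15:
  remove root 15; move last element 2 to root → [2, 8, 4, 1]
  2 vs larger child 8 at index 1, swap → [8, 2, 4, 1]
extract-max → returns 8:
  remove root 8; move last element 1 to root → [1, 2, 4]
  1 vs larger child 4 at index 2, swap → [4, 2, 1]
insert 36:
  append 36 at index 3 → [4, 2, 1, 36]
  36 > parent 2 at index 1, swap → [4, 36, 1, 2]
  36 > parent 4 at index 0, swap → [36, 4, 1, 2]
insert 35:
  append 35 at index 4 → [36, 4, 1, 2, 35]
  35 > parent 4 at index 1, swap → [36, 35, 1, 2, 4]
extract-max → returns 36:
  remove root 36; move last element 4 to root → [4, 35, 1, 2]
  4 vs larger child 35 at index 1, swap → [35, 4, 1, 2]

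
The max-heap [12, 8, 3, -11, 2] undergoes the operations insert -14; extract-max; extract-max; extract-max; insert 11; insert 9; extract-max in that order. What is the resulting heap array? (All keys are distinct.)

insert -14:
  append -14 at index 5 → [12, 8, 3, -11, 2, -14] (no swap needed)
extract-max → returns 12:
  remove root 12; move last element -14 to root → [-14, 8, 3, -11, 2]
  -14 vs larger child 8 at index 1, swap → [8, -14, 3, -11, 2]
  -14 vs larger child 2 at index 4, swap → [8, 2, 3, -11, -14]
extract-max → returns 8:
  remove root 8; move last element -14 to root → [-14, 2, 3, -11]
  -14 vs larger child 3 at index 2, swap → [3, 2, -14, -11]
extract-max → returns 3:
  remove root 3; move last element -11 to root → [-11, 2, -14]
  -11 vs larger child 2 at index 1, swap → [2, -11, -14]
insert 11:
  append 11 at index 3 → [2, -11, -14, 11]
  11 > parent -11 at index 1, swap → [2, 11, -14, -11]
  11 > parent 2 at index 0, swap → [11, 2, -14, -11]
insert 9:
  append 9 at index 4 → [11, 2, -14, -11, 9]
  9 > parent 2 at index 1, swap → [11, 9, -14, -11, 2]
extract-max → returns 11:
  remove root 11; move last element 2 to root → [2, 9, -14, -11]
  2 vs larger child 9 at index 1, swap → [9, 2, -14, -11]

[9, 2, -14, -11]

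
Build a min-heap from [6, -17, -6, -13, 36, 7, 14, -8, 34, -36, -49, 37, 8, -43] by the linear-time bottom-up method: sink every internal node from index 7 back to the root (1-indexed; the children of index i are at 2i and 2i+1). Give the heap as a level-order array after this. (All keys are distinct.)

[-49, -36, -43, -13, -17, 7, -6, -8, 34, 6, 36, 37, 8, 14]

sift down from index 7:
  14 vs only child -43 at index 14, swap → [6, -17, -6, -13, 36, 7, -43, -8, 34, -36, -49, 37, 8, 14]
sift down from index 6: already satisfies heap property
sift down from index 5:
  36 vs smaller child -49 at index 11, swap → [6, -17, -6, -13, -49, 7, -43, -8, 34, -36, 36, 37, 8, 14]
sift down from index 4: already satisfies heap property
sift down from index 3:
  -6 vs smaller child -43 at index 7, swap → [6, -17, -43, -13, -49, 7, -6, -8, 34, -36, 36, 37, 8, 14]
sift down from index 2:
  -17 vs smaller child -49 at index 5, swap → [6, -49, -43, -13, -17, 7, -6, -8, 34, -36, 36, 37, 8, 14]
  -17 vs smaller child -36 at index 10, swap → [6, -49, -43, -13, -36, 7, -6, -8, 34, -17, 36, 37, 8, 14]
sift down from index 1:
  6 vs smaller child -49 at index 2, swap → [-49, 6, -43, -13, -36, 7, -6, -8, 34, -17, 36, 37, 8, 14]
  6 vs smaller child -36 at index 5, swap → [-49, -36, -43, -13, 6, 7, -6, -8, 34, -17, 36, 37, 8, 14]
  6 vs smaller child -17 at index 10, swap → [-49, -36, -43, -13, -17, 7, -6, -8, 34, 6, 36, 37, 8, 14]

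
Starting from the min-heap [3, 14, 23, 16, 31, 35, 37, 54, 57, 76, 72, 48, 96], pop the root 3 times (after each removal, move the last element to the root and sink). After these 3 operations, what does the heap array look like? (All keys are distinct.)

extract-min #1 returns 3:
  remove root 3; move last element 96 to root → [96, 14, 23, 16, 31, 35, 37, 54, 57, 76, 72, 48]
  96 vs smaller child 14 at index 1, swap → [14, 96, 23, 16, 31, 35, 37, 54, 57, 76, 72, 48]
  96 vs smaller child 16 at index 3, swap → [14, 16, 23, 96, 31, 35, 37, 54, 57, 76, 72, 48]
  96 vs smaller child 54 at index 7, swap → [14, 16, 23, 54, 31, 35, 37, 96, 57, 76, 72, 48]
extract-min #2 returns 14:
  remove root 14; move last element 48 to root → [48, 16, 23, 54, 31, 35, 37, 96, 57, 76, 72]
  48 vs smaller child 16 at index 1, swap → [16, 48, 23, 54, 31, 35, 37, 96, 57, 76, 72]
  48 vs smaller child 31 at index 4, swap → [16, 31, 23, 54, 48, 35, 37, 96, 57, 76, 72]
extract-min #3 returns 16:
  remove root 16; move last element 72 to root → [72, 31, 23, 54, 48, 35, 37, 96, 57, 76]
  72 vs smaller child 23 at index 2, swap → [23, 31, 72, 54, 48, 35, 37, 96, 57, 76]
  72 vs smaller child 35 at index 5, swap → [23, 31, 35, 54, 48, 72, 37, 96, 57, 76]

[23, 31, 35, 54, 48, 72, 37, 96, 57, 76]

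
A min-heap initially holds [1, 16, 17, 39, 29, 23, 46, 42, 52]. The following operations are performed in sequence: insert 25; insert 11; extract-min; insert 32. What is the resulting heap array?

[11, 16, 17, 39, 25, 23, 46, 42, 52, 29, 32]

insert 25:
  append 25 at index 9 → [1, 16, 17, 39, 29, 23, 46, 42, 52, 25]
  25 < parent 29 at index 4, swap → [1, 16, 17, 39, 25, 23, 46, 42, 52, 29]
insert 11:
  append 11 at index 10 → [1, 16, 17, 39, 25, 23, 46, 42, 52, 29, 11]
  11 < parent 25 at index 4, swap → [1, 16, 17, 39, 11, 23, 46, 42, 52, 29, 25]
  11 < parent 16 at index 1, swap → [1, 11, 17, 39, 16, 23, 46, 42, 52, 29, 25]
extract-min → returns 1:
  remove root 1; move last element 25 to root → [25, 11, 17, 39, 16, 23, 46, 42, 52, 29]
  25 vs smaller child 11 at index 1, swap → [11, 25, 17, 39, 16, 23, 46, 42, 52, 29]
  25 vs smaller child 16 at index 4, swap → [11, 16, 17, 39, 25, 23, 46, 42, 52, 29]
insert 32:
  append 32 at index 10 → [11, 16, 17, 39, 25, 23, 46, 42, 52, 29, 32] (no swap needed)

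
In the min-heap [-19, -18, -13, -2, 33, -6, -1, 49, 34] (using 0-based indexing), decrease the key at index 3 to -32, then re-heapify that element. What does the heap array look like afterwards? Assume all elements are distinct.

set index 3 from -2 to -32 → [-19, -18, -13, -32, 33, -6, -1, 49, 34]
-32 < parent -18 at index 1, swap → [-19, -32, -13, -18, 33, -6, -1, 49, 34]
-32 < parent -19 at index 0, swap → [-32, -19, -13, -18, 33, -6, -1, 49, 34]

[-32, -19, -13, -18, 33, -6, -1, 49, 34]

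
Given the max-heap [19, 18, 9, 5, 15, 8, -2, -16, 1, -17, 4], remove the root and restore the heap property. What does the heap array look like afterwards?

remove root 19; move last element 4 to root → [4, 18, 9, 5, 15, 8, -2, -16, 1, -17]
4 vs larger child 18 at index 1, swap → [18, 4, 9, 5, 15, 8, -2, -16, 1, -17]
4 vs larger child 15 at index 4, swap → [18, 15, 9, 5, 4, 8, -2, -16, 1, -17]

[18, 15, 9, 5, 4, 8, -2, -16, 1, -17]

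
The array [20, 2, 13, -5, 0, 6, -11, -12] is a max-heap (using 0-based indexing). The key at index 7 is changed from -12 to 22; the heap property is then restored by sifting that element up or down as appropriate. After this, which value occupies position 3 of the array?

2

set index 7 from -12 to 22 → [20, 2, 13, -5, 0, 6, -11, 22]
22 > parent -5 at index 3, swap → [20, 2, 13, 22, 0, 6, -11, -5]
22 > parent 2 at index 1, swap → [20, 22, 13, 2, 0, 6, -11, -5]
22 > parent 20 at index 0, swap → [22, 20, 13, 2, 0, 6, -11, -5]
resulting array: [22, 20, 13, 2, 0, 6, -11, -5]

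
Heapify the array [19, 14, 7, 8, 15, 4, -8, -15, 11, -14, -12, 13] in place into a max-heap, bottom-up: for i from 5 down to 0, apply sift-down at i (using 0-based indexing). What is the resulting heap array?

[19, 15, 13, 11, 14, 7, -8, -15, 8, -14, -12, 4]

sift down from index 5:
  4 vs only child 13 at index 11, swap → [19, 14, 7, 8, 15, 13, -8, -15, 11, -14, -12, 4]
sift down from index 4: already satisfies heap property
sift down from index 3:
  8 vs larger child 11 at index 8, swap → [19, 14, 7, 11, 15, 13, -8, -15, 8, -14, -12, 4]
sift down from index 2:
  7 vs larger child 13 at index 5, swap → [19, 14, 13, 11, 15, 7, -8, -15, 8, -14, -12, 4]
sift down from index 1:
  14 vs larger child 15 at index 4, swap → [19, 15, 13, 11, 14, 7, -8, -15, 8, -14, -12, 4]
sift down from index 0: already satisfies heap property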